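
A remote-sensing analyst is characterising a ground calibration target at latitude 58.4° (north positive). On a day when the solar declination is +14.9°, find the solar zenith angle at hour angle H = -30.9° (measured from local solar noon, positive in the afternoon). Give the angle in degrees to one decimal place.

cos θ_z = sin(58.4°) sin(14.9°) + cos(58.4°) cos(14.9°) cos(-30.90°) = 0.2190 + 0.4345 = 0.6535.
θ_z = arccos(0.6535) = 49.19°.

49.2°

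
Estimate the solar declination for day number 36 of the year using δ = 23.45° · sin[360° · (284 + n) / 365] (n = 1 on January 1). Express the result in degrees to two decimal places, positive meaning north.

-16.40°

360 × (284 + 36) / 365 = 315.616°; sin(315.616°) = -0.6995.
δ = 23.45 × -0.6995 = -16.403° ≈ -16.40°.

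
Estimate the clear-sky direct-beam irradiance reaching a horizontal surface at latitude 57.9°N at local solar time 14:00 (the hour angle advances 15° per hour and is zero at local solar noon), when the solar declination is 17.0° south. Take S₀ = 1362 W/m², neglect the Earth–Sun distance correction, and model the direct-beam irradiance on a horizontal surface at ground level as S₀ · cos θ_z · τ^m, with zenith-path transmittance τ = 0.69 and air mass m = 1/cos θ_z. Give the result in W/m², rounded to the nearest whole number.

Hour angle H = 15° × (14 − 12) = 30.00°.
With φ = 57.9°, δ = -17.0°, H = 30.00°: sin φ sin δ = -0.2477, cos φ cos δ cos H = 0.4401, so cos θ_z = 0.1924.
Air mass m = 1/cos θ_z = 1/0.1924 = 5.198; τ^m = 0.69^5.198 = 0.1453.
Surface direct beam = 1362 × 0.1924 × 0.1453 = 38.08 W/m².

38 W/m²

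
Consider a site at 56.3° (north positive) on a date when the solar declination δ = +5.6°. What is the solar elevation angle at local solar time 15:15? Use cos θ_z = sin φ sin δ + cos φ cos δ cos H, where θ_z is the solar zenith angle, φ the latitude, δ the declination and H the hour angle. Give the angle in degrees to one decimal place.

Hour angle H = 15° × (15.25 − 12) = 48.75°.
cos θ_z = sin φ sin δ + cos φ cos δ cos H = (0.8320)(0.0976) + (0.5548)(0.9952)(0.6593) = 0.4452.
θ_z = arccos(0.4452) = 63.56°, so the elevation is 90° − 63.56° = 26.44°.

26.4°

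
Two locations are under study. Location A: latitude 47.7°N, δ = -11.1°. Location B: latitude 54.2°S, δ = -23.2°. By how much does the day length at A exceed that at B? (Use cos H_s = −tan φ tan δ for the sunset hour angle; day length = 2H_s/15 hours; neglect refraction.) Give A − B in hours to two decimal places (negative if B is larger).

-6.52 h

A: H_s = arccos(−tan 47.7° · tan -11.1°) = 77.55°, so 2H_s/15 = 10.3400 h.
B: H_s = arccos(−tan -54.2° · tan -23.2°) = 126.46°, so 2H_s/15 = 16.8613 h.
A − B = 10.3400 − 16.8613 = -6.5213 h.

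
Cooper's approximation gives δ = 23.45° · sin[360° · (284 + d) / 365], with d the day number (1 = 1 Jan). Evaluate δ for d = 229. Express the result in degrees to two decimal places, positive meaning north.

+13.12°

360 × (284 + 229) / 365 = 505.973°; sin(505.973°) = 0.5596.
δ = 23.45 × 0.5596 = 13.123° ≈ +13.12°.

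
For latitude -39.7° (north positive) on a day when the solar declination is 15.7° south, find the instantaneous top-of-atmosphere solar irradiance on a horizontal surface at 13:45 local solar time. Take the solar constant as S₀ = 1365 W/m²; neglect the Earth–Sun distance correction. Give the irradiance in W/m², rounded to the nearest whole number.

Hour angle H = 15° × (13.75 − 12) = 26.25°.
cos θ_z = sin φ sin δ + cos φ cos δ cos H = (-0.6388)(-0.2706) + (0.7694)(0.9627)(0.8969) = 0.8372.
Top-of-atmosphere irradiance = S₀ cos θ_z = 1365 × 0.8372 = 1142.78 W/m².

1143 W/m²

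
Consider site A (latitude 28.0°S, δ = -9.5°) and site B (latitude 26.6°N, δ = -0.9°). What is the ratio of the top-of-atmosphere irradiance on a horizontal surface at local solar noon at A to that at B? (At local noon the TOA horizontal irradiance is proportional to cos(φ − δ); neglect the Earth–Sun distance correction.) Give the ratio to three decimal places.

1.069

A: cos θ_z = cos(-28.0° − (-9.5°)) = 0.9483.
B: cos θ_z = cos(26.6° − (-0.9°)) = 0.8870.
Ratio A/B = 0.9483 / 0.8870 = 1.0691.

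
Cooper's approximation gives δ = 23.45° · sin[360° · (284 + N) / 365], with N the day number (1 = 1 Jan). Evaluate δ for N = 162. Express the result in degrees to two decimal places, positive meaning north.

+23.09°

360 × (284 + 162) / 365 = 439.890°; sin(439.890°) = 0.9845.
δ = 23.45 × 0.9845 = 23.087° ≈ +23.09°.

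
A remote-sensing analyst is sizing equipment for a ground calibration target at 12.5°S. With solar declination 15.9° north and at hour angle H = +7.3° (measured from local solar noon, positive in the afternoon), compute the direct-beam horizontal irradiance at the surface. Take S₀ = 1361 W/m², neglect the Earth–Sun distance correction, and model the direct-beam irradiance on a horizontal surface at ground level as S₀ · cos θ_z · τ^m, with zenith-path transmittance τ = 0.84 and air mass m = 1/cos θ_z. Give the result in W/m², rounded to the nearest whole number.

972 W/m²

cos θ_z = sin(-12.5°) sin(15.9°) + cos(-12.5°) cos(15.9°) cos(7.30°) = -0.0593 + 0.9313 = 0.8720.
Air mass m = 1/cos θ_z = 1/0.8720 = 1.147; τ^m = 0.84^1.147 = 0.8187.
Surface direct beam = 1361 × 0.8720 × 0.8187 = 971.63 W/m².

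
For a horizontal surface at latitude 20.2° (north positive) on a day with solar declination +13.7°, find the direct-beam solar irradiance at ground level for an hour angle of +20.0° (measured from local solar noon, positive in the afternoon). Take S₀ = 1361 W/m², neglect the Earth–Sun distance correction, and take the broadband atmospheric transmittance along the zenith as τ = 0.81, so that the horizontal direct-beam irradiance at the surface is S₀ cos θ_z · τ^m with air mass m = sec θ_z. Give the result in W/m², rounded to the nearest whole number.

cos θ_z = sin(20.2°) sin(13.7°) + cos(20.2°) cos(13.7°) cos(20.00°) = 0.0818 + 0.8568 = 0.9386.
Air mass m = 1/cos θ_z = 1/0.9386 = 1.065; τ^m = 0.81^1.065 = 0.7990.
Surface direct beam = 1361 × 0.9386 × 0.7990 = 1020.67 W/m².

1021 W/m²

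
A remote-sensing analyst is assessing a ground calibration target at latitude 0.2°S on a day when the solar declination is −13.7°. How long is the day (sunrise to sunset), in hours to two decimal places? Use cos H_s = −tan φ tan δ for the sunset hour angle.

cos H_s = −tan(-0.2°) · tan(-13.7°) = -0.0009, so H_s = arccos(-0.0009) = 90.05°.
Day length = 2 H_s / 15° h⁻¹ = 180.10° / 15 = 12.007 h.

12.01 hours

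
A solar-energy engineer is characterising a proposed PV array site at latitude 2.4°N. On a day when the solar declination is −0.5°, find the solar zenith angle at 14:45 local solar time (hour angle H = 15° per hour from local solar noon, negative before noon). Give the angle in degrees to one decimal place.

Hour angle H = 15° × (14.75 − 12) = 41.25°.
With φ = 2.4°, δ = -0.5°, H = 41.25°: sin φ sin δ = -0.0004, cos φ cos δ cos H = 0.7512, so cos θ_z = 0.7508.
θ_z = arccos(0.7508) = 41.34°.

41.3°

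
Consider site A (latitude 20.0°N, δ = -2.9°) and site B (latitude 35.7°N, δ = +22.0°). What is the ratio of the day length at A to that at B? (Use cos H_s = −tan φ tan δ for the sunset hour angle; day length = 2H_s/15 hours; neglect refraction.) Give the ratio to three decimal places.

A: H_s = arccos(−tan 20.0° · tan -2.9°) = 88.94°, so 2H_s/15 = 11.8587 h.
B: H_s = arccos(−tan 35.7° · tan 22.0°) = 106.88°, so 2H_s/15 = 14.2507 h.
Ratio A/B = 11.8587 / 14.2507 = 0.8321.

0.832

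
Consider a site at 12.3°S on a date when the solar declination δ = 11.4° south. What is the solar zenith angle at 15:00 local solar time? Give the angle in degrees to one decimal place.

44.0°

Hour angle H = 15° × (15 − 12) = 45.00°.
With φ = -12.3°, δ = -11.4°, H = 45.00°: sin φ sin δ = 0.0421, cos φ cos δ cos H = 0.6772, so cos θ_z = 0.7193.
θ_z = arccos(0.7193) = 44.00°.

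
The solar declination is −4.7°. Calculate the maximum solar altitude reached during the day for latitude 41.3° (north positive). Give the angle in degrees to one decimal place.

44.0°

At local solar noon the hour angle is zero, so the elevation is 90° − |φ − δ| = 90° − |41.3° − (-4.7°)| = 90° − 46.0° = 44.0°.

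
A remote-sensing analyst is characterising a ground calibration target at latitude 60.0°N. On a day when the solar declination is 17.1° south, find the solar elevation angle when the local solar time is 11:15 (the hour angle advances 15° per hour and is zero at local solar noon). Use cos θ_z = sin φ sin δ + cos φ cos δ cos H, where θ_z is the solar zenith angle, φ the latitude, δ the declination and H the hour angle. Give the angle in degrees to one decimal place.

Hour angle H = 15° × (11.25 − 12) = -11.25°.
cos θ_z = sin φ sin δ + cos φ cos δ cos H = (0.8660)(-0.2940) + (0.5000)(0.9558)(0.9808) = 0.2141.
θ_z = arccos(0.2141) = 77.64°, so the elevation is 90° − 77.64° = 12.36°.

12.4°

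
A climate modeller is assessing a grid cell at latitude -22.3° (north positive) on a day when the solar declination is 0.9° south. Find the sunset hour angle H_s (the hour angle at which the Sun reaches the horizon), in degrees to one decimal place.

90.4°

cos H_s = −tan(-22.3°) · tan(-0.9°) = -0.0064, so H_s = arccos(-0.0064) = 90.37°.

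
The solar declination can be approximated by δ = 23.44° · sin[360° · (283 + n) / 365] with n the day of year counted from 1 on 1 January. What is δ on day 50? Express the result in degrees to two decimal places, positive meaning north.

360 × (283 + 50) / 365 = 328.438°; sin(328.438°) = -0.5234.
δ = 23.44 × -0.5234 = -12.268° ≈ -12.27°.

-12.27°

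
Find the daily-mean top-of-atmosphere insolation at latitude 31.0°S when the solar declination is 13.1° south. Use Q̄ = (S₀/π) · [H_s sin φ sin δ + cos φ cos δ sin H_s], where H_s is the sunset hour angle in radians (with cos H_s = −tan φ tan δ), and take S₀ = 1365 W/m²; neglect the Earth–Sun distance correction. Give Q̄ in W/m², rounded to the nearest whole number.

The sunset hour angle satisfies cos H_s = −tan φ tan δ = -0.1398, giving H_s = 98.04°. In radians, H_s = 1.7111.
H_s sin φ sin δ = 1.7111 × -0.5150 × -0.2267 = 0.1998.
cos φ cos δ sin H_s = 0.8572 × 0.9740 × 0.9902 = 0.8267.
Q̄ = (1365/π) × (0.1998 + 0.8267) = 434.49 × 1.0265 = 446.00 W/m².

446 W/m²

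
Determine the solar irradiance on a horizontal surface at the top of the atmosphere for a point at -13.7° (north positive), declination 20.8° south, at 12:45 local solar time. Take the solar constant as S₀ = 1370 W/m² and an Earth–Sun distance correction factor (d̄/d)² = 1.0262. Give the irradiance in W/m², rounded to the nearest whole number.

Hour angle H = 15° × (12.75 − 12) = 11.25°.
With φ = -13.7°, δ = -20.8°, H = 11.25°: sin φ sin δ = 0.0841, cos φ cos δ cos H = 0.8908, so cos θ_z = 0.9749.
Top-of-atmosphere irradiance = S₀ (d̄/d)² cos θ_z = 1370 × 1.0262 × 0.9749 = 1370.61 W/m².

1371 W/m²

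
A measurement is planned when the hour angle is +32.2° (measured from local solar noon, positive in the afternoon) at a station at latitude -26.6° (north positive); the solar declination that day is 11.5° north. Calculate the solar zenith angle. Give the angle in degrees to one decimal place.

49.3°

With φ = -26.6°, δ = 11.5°, H = 32.20°: sin φ sin δ = -0.0893, cos φ cos δ cos H = 0.7414, so cos θ_z = 0.6521.
θ_z = arccos(0.6521) = 49.30°.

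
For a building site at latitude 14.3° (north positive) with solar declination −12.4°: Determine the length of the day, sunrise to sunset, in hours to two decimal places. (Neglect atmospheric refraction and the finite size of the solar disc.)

11.57 hours

cos H_s = −tan(14.3°) · tan(-12.4°) = 0.0560, so H_s = arccos(0.0560) = 86.79°.
Day length = 2 H_s / 15° h⁻¹ = 173.58° / 15 = 11.572 h.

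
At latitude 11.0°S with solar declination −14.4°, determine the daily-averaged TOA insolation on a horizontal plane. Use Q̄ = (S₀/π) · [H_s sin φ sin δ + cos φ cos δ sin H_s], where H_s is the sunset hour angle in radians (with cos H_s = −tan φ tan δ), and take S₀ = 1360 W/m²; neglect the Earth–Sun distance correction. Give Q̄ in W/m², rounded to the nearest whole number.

cos H_s = −tan(-11.0°) · tan(-14.4°) = -0.0499, so H_s = arccos(-0.0499) = 92.86°. In radians, H_s = 1.6207.
H_s sin φ sin δ = 1.6207 × -0.1908 × -0.2487 = 0.0769.
cos φ cos δ sin H_s = 0.9816 × 0.9686 × 0.9988 = 0.9496.
Q̄ = (1360/π) × (0.0769 + 0.9496) = 432.90 × 1.0265 = 444.37 W/m².

444 W/m²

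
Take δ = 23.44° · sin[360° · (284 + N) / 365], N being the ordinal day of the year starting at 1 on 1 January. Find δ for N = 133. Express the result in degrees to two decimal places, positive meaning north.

360 × (284 + 133) / 365 = 411.288°; sin(411.288°) = 0.7803.
δ = 23.44 × 0.7803 = 18.290° ≈ +18.29°.

+18.29°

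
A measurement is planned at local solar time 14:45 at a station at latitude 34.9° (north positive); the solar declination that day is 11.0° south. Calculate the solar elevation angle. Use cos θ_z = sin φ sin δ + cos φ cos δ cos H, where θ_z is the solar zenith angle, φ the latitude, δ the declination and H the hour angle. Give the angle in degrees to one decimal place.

29.7°

Hour angle H = 15° × (14.75 − 12) = 41.25°.
cos θ_z = sin(34.9°) sin(-11.0°) + cos(34.9°) cos(-11.0°) cos(41.25°) = -0.1092 + 0.6053 = 0.4961.
θ_z = arccos(0.4961) = 60.26°, so the elevation is 90° − 60.26° = 29.74°.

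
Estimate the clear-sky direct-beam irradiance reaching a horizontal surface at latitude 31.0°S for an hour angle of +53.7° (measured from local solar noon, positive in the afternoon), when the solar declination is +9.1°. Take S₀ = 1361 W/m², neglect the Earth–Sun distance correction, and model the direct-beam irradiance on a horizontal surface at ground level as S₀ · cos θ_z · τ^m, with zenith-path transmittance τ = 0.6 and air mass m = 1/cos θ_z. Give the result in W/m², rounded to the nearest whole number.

cos θ_z = sin(-31.0°) sin(9.1°) + cos(-31.0°) cos(9.1°) cos(53.70°) = -0.0815 + 0.5011 = 0.4196.
Air mass m = 1/cos θ_z = 1/0.4196 = 2.383; τ^m = 0.6^2.383 = 0.2960.
Surface direct beam = 1361 × 0.4196 × 0.2960 = 169.04 W/m².

169 W/m²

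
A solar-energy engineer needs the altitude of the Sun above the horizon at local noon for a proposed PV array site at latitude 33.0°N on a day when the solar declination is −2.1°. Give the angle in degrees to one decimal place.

At local solar noon the hour angle is zero, so the elevation is 90° − |φ − δ| = 90° − |33.0° − (-2.1°)| = 90° − 35.1° = 54.9°.

54.9°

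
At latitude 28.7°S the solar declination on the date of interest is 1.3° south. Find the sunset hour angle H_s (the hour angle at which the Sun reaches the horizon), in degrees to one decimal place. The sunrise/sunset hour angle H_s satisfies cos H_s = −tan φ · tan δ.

90.7°

−tan φ tan δ = −(-0.5475)(-0.0227) = -0.0124; H_s = arccos(-0.0124) = 90.71°.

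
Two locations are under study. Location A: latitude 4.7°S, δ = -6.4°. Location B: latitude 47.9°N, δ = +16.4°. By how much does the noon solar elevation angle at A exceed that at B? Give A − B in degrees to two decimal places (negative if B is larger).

A: 90° − |-4.7 − (-6.4)| = 88.30°.
B: 90° − |47.9 − (16.4)| = 58.50°.
A − B = 88.30 − 58.50 = 29.80°.

+29.80°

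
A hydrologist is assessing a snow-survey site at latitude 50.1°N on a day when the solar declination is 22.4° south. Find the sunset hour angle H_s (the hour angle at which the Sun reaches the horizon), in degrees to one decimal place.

60.5°

cos H_s = −tan(50.1°) · tan(-22.4°) = 0.4930, so H_s = arccos(0.4930) = 60.46°.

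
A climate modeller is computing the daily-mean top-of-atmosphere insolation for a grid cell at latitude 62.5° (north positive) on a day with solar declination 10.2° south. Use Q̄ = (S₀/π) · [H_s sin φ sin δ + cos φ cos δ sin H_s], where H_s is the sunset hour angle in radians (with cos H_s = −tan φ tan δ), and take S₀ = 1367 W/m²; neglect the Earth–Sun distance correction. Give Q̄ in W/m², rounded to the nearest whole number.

−tan φ tan δ = −(1.9210)(-0.1799) = 0.3456; H_s = arccos(0.3456) = 69.78°. In radians, H_s = 1.2179.
H_s sin φ sin δ = 1.2179 × 0.8870 × -0.1771 = -0.1913.
cos φ cos δ sin H_s = 0.4617 × 0.9842 × 0.9384 = 0.4264.
Q̄ = (1367/π) × (-0.1913 + 0.4264) = 435.13 × 0.2351 = 102.30 W/m².

102 W/m²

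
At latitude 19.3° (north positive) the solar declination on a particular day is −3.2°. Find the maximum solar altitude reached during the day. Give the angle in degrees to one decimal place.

67.5°

At local solar noon the hour angle is zero, so the elevation is 90° − |φ − δ| = 90° − |19.3° − (-3.2°)| = 90° − 22.5° = 67.5°.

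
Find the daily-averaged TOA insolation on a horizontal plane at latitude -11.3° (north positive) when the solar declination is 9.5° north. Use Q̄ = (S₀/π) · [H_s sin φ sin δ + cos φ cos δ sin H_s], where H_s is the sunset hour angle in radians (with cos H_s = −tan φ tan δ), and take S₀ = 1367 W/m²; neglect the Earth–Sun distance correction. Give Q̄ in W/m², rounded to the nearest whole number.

−tan φ tan δ = −(-0.1998)(0.1673) = 0.0334; H_s = arccos(0.0334) = 88.09°. In radians, H_s = 1.5375.
H_s sin φ sin δ = 1.5375 × -0.1959 × 0.1650 = -0.0497.
cos φ cos δ sin H_s = 0.9806 × 0.9863 × 0.9994 = 0.9666.
Q̄ = (1367/π) × (-0.0497 + 0.9666) = 435.13 × 0.9169 = 398.97 W/m².

399 W/m²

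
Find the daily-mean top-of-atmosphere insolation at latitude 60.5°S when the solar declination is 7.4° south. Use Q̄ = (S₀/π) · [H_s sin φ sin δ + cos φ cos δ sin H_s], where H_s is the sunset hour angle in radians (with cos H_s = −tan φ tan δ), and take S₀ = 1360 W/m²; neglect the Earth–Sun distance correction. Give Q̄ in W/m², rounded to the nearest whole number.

293 W/m²

The sunset hour angle satisfies cos H_s = −tan φ tan δ = -0.2296, giving H_s = 103.27°. In radians, H_s = 1.8024.
H_s sin φ sin δ = 1.8024 × -0.8704 × -0.1288 = 0.2021.
cos φ cos δ sin H_s = 0.4924 × 0.9917 × 0.9733 = 0.4753.
Q̄ = (1360/π) × (0.2021 + 0.4753) = 432.90 × 0.6774 = 293.25 W/m².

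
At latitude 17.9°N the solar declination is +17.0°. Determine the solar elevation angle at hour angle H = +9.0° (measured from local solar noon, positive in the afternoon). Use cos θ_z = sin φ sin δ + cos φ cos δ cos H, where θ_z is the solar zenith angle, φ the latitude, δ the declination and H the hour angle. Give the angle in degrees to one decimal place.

81.4°

cos θ_z = sin(17.9°) sin(17.0°) + cos(17.9°) cos(17.0°) cos(9.00°) = 0.0899 + 0.8988 = 0.9887.
θ_z = arccos(0.9887) = 8.62°, so the elevation is 90° − 8.62° = 81.38°.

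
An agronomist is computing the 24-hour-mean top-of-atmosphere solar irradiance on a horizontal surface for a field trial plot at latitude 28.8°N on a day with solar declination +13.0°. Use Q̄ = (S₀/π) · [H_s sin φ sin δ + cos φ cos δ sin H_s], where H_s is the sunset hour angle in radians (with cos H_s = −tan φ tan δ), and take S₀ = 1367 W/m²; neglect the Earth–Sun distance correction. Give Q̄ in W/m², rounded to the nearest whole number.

The sunset hour angle satisfies cos H_s = −tan φ tan δ = -0.1269, giving H_s = 97.29°. In radians, H_s = 1.6980.
H_s sin φ sin δ = 1.6980 × 0.4818 × 0.2250 = 0.1841.
cos φ cos δ sin H_s = 0.8763 × 0.9744 × 0.9919 = 0.8470.
Q̄ = (1367/π) × (0.1841 + 0.8470) = 435.13 × 1.0311 = 448.66 W/m².

449 W/m²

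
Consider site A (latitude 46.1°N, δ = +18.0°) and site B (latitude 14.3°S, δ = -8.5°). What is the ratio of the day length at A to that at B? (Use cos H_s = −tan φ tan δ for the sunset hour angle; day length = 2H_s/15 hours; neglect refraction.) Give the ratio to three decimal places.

1.190

A: H_s = arccos(−tan 46.1° · tan 18.0°) = 109.73°, so 2H_s/15 = 14.6307 h.
B: H_s = arccos(−tan -14.3° · tan -8.5°) = 92.18°, so 2H_s/15 = 12.2907 h.
Ratio A/B = 14.6307 / 12.2907 = 1.1904.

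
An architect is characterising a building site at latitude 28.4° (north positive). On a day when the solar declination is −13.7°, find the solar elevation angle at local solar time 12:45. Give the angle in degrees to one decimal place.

Hour angle H = 15° × (12.75 − 12) = 11.25°.
With φ = 28.4°, δ = -13.7°, H = 11.25°: sin φ sin δ = -0.1126, cos φ cos δ cos H = 0.8382, so cos θ_z = 0.7256.
θ_z = arccos(0.7256) = 43.48°, so the elevation is 90° − 43.48° = 46.52°.

46.5°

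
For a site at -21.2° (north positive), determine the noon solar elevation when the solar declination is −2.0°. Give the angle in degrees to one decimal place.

70.8°

At local solar noon the hour angle is zero, so the elevation is 90° − |φ − δ| = 90° − |-21.2° − (-2.0°)| = 90° − 19.2° = 70.8°.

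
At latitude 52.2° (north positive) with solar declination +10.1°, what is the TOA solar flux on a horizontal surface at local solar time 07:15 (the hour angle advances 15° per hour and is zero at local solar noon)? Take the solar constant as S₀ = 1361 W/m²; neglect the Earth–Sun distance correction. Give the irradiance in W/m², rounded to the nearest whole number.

Hour angle H = 15° × (7.25 − 12) = -71.25°.
With φ = 52.2°, δ = 10.1°, H = -71.25°: sin φ sin δ = 0.1386, cos φ cos δ cos H = 0.1940, so cos θ_z = 0.3326.
Top-of-atmosphere irradiance = S₀ cos θ_z = 1361 × 0.3326 = 452.67 W/m².

453 W/m²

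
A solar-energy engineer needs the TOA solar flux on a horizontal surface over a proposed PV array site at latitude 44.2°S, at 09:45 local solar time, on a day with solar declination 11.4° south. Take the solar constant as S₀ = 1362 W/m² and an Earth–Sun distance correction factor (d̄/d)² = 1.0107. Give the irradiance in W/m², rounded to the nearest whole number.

Hour angle H = 15° × (9.75 − 12) = -33.75°.
cos θ_z = sin φ sin δ + cos φ cos δ cos H = (-0.6972)(-0.1977) + (0.7169)(0.9803)(0.8315) = 0.7222.
Top-of-atmosphere irradiance = S₀ (d̄/d)² cos θ_z = 1362 × 1.0107 × 0.7222 = 994.16 W/m².

994 W/m²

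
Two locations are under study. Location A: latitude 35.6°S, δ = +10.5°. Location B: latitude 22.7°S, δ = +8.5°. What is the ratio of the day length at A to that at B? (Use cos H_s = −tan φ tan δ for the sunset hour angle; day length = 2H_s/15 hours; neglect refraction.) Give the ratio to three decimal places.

A: H_s = arccos(−tan -35.6° · tan 10.5°) = 82.37°, so 2H_s/15 = 10.9827 h.
B: H_s = arccos(−tan -22.7° · tan 8.5°) = 86.42°, so 2H_s/15 = 11.5227 h.
Ratio A/B = 10.9827 / 11.5227 = 0.9531.

0.953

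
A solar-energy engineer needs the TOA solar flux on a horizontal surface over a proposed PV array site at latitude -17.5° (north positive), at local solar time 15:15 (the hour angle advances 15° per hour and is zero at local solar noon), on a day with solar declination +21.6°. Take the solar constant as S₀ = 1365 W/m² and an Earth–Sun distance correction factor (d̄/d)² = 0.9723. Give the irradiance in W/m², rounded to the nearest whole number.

Hour angle H = 15° × (15.25 − 12) = 48.75°.
cos θ_z = sin φ sin δ + cos φ cos δ cos H = (-0.3007)(0.3681) + (0.9537)(0.9298)(0.6593) = 0.4739.
Top-of-atmosphere irradiance = S₀ (d̄/d)² cos θ_z = 1365 × 0.9723 × 0.4739 = 628.96 W/m².

629 W/m²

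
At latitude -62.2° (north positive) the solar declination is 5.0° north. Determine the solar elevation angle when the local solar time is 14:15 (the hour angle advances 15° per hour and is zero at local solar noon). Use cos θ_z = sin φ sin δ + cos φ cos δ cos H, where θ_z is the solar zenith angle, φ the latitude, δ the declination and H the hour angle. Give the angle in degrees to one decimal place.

Hour angle H = 15° × (14.25 − 12) = 33.75°.
cos θ_z = sin(-62.2°) sin(5.0°) + cos(-62.2°) cos(5.0°) cos(33.75°) = -0.0771 + 0.3863 = 0.3092.
θ_z = arccos(0.3092) = 71.99°, so the elevation is 90° − 71.99° = 18.01°.

18.0°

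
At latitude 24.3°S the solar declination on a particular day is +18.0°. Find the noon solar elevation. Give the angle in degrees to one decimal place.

47.7°

At local solar noon the hour angle is zero, so the elevation is 90° − |φ − δ| = 90° − |-24.3° − (18.0°)| = 90° − 42.3° = 47.7°.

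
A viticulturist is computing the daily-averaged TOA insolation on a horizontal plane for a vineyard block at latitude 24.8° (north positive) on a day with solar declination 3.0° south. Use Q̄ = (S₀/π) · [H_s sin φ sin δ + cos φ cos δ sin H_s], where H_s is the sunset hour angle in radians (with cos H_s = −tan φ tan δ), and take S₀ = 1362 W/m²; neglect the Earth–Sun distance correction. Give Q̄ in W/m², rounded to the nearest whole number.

−tan φ tan δ = −(0.4621)(-0.0524) = 0.0242; H_s = arccos(0.0242) = 88.61°. In radians, H_s = 1.5465.
H_s sin φ sin δ = 1.5465 × 0.4195 × -0.0523 = -0.0339.
cos φ cos δ sin H_s = 0.9078 × 0.9986 × 0.9997 = 0.9063.
Q̄ = (1362/π) × (-0.0339 + 0.9063) = 433.54 × 0.8724 = 378.22 W/m².

378 W/m²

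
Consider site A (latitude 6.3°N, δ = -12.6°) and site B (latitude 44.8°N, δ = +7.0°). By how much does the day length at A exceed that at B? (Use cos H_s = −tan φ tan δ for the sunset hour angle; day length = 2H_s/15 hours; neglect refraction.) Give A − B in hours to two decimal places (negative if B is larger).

A: H_s = arccos(−tan 6.3° · tan -12.6°) = 88.59°, so 2H_s/15 = 11.8120 h.
B: H_s = arccos(−tan 44.8° · tan 7.0°) = 97.00°, so 2H_s/15 = 12.9333 h.
A − B = 11.8120 − 12.9333 = -1.1213 h.

-1.12 h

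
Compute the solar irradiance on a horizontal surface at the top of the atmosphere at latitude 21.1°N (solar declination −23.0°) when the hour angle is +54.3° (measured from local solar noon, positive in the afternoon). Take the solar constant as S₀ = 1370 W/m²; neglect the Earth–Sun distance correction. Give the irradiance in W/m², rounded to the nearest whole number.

494 W/m²

cos θ_z = sin φ sin δ + cos φ cos δ cos H = (0.3600)(-0.3907) + (0.9330)(0.9205)(0.5835) = 0.3605.
Top-of-atmosphere irradiance = S₀ cos θ_z = 1370 × 0.3605 = 493.88 W/m².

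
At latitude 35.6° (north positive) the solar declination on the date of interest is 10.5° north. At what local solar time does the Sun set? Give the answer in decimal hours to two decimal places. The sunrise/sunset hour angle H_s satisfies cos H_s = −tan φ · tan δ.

18.51 h

cos H_s = −tan(35.6°) · tan(10.5°) = -0.1327, so H_s = arccos(-0.1327) = 97.63°.
Sunset is at 12 + H_s/15 = 12 + 6.509 = 18.509 h local solar time.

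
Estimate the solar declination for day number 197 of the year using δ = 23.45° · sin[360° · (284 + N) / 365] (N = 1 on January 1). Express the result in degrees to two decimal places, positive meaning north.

+21.35°

360 × (284 + 197) / 365 = 474.411°; sin(474.411°) = 0.9106.
δ = 23.45 × 0.9106 = 21.354° ≈ +21.35°.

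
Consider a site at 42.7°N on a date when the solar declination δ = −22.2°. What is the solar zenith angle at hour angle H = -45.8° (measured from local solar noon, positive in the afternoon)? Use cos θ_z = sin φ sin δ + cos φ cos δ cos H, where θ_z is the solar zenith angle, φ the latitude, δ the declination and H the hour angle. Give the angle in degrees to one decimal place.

77.4°

cos θ_z = sin φ sin δ + cos φ cos δ cos H = (0.6782)(-0.3778) + (0.7349)(0.9259)(0.6972) = 0.2182.
θ_z = arccos(0.2182) = 77.40°.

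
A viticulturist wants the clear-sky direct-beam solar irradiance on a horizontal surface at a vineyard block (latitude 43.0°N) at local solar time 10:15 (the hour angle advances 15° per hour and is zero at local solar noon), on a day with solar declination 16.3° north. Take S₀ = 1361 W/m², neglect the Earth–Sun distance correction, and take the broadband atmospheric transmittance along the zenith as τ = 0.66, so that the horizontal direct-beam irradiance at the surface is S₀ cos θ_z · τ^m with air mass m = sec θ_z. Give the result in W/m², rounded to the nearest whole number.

674 W/m²

Hour angle H = 15° × (10.25 − 12) = -26.25°.
cos θ_z = sin φ sin δ + cos φ cos δ cos H = (0.6820)(0.2807) + (0.7314)(0.9598)(0.8969) = 0.8211.
Air mass m = 1/cos θ_z = 1/0.8211 = 1.218; τ^m = 0.66^1.218 = 0.6028.
Surface direct beam = 1361 × 0.8211 × 0.6028 = 673.64 W/m².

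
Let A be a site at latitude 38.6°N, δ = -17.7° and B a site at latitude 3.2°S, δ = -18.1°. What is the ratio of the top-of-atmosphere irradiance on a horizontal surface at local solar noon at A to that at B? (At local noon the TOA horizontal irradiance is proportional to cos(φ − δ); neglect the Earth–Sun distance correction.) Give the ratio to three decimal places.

A: cos θ_z = cos(38.6° − (-17.7°)) = 0.5548.
B: cos θ_z = cos(-3.2° − (-18.1°)) = 0.9664.
Ratio A/B = 0.5548 / 0.9664 = 0.5741.

0.574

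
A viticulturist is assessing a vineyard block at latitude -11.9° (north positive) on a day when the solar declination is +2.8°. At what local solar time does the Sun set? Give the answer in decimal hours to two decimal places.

17.96 h

The sunset hour angle satisfies cos H_s = −tan φ tan δ = 0.0103, giving H_s = 89.41°.
Sunset is at 12 + H_s/15 = 12 + 5.961 = 17.961 h local solar time.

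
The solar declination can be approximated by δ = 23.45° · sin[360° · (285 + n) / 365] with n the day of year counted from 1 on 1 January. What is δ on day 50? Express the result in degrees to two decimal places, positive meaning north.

-11.58°

360 × (285 + 50) / 365 = 330.411°; sin(330.411°) = -0.4938.
δ = 23.45 × -0.4938 = -11.580° ≈ -11.58°.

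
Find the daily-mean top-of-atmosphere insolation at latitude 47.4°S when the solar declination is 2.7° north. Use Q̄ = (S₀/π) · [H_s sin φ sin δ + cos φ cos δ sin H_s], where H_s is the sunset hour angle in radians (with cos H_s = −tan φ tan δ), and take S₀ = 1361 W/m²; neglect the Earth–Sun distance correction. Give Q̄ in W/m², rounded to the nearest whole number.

cos H_s = −tan(-47.4°) · tan(2.7°) = 0.0513, so H_s = arccos(0.0513) = 87.06°. In radians, H_s = 1.5195.
H_s sin φ sin δ = 1.5195 × -0.7361 × 0.0471 = -0.0527.
cos φ cos δ sin H_s = 0.6769 × 0.9989 × 0.9987 = 0.6753.
Q̄ = (1361/π) × (-0.0527 + 0.6753) = 433.22 × 0.6226 = 269.72 W/m².

270 W/m²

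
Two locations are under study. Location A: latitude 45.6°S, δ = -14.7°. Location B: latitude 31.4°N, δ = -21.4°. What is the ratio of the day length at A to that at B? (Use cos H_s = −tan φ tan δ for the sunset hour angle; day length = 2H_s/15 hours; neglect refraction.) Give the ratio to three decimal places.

A: H_s = arccos(−tan -45.6° · tan -14.7°) = 105.54°, so 2H_s/15 = 14.0720 h.
B: H_s = arccos(−tan 31.4° · tan -21.4°) = 76.16°, so 2H_s/15 = 10.1547 h.
Ratio A/B = 14.0720 / 10.1547 = 1.3858.

1.386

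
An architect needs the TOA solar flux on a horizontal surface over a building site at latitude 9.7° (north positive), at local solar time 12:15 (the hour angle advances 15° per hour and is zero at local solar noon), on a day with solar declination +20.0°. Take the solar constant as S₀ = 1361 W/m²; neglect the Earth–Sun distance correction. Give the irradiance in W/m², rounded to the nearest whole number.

1336 W/m²

Hour angle H = 15° × (12.25 − 12) = 3.75°.
cos θ_z = sin φ sin δ + cos φ cos δ cos H = (0.1685)(0.3420) + (0.9857)(0.9397)(0.9979) = 0.9819.
Top-of-atmosphere irradiance = S₀ cos θ_z = 1361 × 0.9819 = 1336.37 W/m².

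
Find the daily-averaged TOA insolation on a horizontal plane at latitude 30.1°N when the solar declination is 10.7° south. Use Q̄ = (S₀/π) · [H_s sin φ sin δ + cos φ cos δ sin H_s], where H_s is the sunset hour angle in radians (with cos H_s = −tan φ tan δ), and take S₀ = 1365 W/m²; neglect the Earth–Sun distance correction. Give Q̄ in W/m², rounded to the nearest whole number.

308 W/m²

−tan φ tan δ = −(0.5797)(-0.1890) = 0.1096; H_s = arccos(0.1096) = 83.71°. In radians, H_s = 1.4610.
H_s sin φ sin δ = 1.4610 × 0.5015 × -0.1857 = -0.1361.
cos φ cos δ sin H_s = 0.8652 × 0.9826 × 0.9940 = 0.8450.
Q̄ = (1365/π) × (-0.1361 + 0.8450) = 434.49 × 0.7089 = 308.01 W/m².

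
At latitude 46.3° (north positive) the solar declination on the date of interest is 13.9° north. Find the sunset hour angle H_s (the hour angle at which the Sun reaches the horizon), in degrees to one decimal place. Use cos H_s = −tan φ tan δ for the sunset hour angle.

105.0°

−tan φ tan δ = −(1.0464)(0.2475) = -0.2590; H_s = arccos(-0.2590) = 105.01°.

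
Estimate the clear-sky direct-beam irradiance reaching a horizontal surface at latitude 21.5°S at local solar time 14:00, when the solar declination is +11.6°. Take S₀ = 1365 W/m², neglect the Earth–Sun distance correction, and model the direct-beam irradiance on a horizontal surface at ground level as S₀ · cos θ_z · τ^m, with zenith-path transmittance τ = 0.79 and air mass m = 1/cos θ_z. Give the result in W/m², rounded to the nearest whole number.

Hour angle H = 15° × (14 − 12) = 30.00°.
cos θ_z = sin φ sin δ + cos φ cos δ cos H = (-0.3665)(0.2011) + (0.9304)(0.9796)(0.8660) = 0.7156.
Air mass m = 1/cos θ_z = 1/0.7156 = 1.397; τ^m = 0.79^1.397 = 0.7194.
Surface direct beam = 1365 × 0.7156 × 0.7194 = 702.71 W/m².

703 W/m²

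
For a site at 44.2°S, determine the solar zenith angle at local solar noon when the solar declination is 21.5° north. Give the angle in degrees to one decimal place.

At local solar noon the hour angle is zero, so the zenith angle is |φ − δ| = |-44.2° − (21.5°)| = 65.7°.

65.7°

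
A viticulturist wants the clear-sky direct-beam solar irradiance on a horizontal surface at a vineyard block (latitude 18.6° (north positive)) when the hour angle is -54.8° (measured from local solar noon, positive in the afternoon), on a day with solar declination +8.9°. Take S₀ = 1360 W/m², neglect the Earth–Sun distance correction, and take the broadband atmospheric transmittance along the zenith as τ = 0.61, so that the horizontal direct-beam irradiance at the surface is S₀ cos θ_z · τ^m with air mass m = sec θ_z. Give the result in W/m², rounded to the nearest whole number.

cos θ_z = sin φ sin δ + cos φ cos δ cos H = (0.3190)(0.1547) + (0.9478)(0.9880)(0.5764) = 0.5891.
Air mass m = 1/cos θ_z = 1/0.5891 = 1.698; τ^m = 0.61^1.698 = 0.4320.
Surface direct beam = 1360 × 0.5891 × 0.4320 = 346.11 W/m².

346 W/m²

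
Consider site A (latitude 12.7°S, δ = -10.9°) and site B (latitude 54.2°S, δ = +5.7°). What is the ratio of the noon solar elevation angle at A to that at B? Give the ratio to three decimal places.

2.930

A: 90° − |-12.7 − (-10.9)| = 88.20°.
B: 90° − |-54.2 − (5.7)| = 30.10°.
Ratio A/B = 88.2000 / 30.1000 = 2.9302.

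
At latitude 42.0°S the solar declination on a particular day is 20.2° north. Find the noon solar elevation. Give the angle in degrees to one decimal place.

At local solar noon the hour angle is zero, so the elevation is 90° − |φ − δ| = 90° − |-42.0° − (20.2°)| = 90° − 62.2° = 27.8°.

27.8°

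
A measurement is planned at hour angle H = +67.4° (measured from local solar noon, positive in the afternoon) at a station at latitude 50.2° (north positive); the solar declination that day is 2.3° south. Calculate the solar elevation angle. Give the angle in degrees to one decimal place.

cos θ_z = sin φ sin δ + cos φ cos δ cos H = (0.7683)(-0.0401) + (0.6401)(0.9992)(0.3843) = 0.2150.
θ_z = arccos(0.2150) = 77.58°, so the elevation is 90° − 77.58° = 12.42°.

12.4°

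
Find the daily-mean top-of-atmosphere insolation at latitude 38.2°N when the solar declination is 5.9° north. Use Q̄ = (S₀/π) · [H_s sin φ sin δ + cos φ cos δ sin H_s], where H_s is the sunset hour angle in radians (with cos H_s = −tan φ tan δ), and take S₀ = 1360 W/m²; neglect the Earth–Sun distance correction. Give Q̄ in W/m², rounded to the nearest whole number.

The sunset hour angle satisfies cos H_s = −tan φ tan δ = -0.0813, giving H_s = 94.66°. In radians, H_s = 1.6521.
H_s sin φ sin δ = 1.6521 × 0.6184 × 0.1028 = 0.1050.
cos φ cos δ sin H_s = 0.7859 × 0.9947 × 0.9967 = 0.7792.
Q̄ = (1360/π) × (0.1050 + 0.7792) = 432.90 × 0.8842 = 382.77 W/m².

383 W/m²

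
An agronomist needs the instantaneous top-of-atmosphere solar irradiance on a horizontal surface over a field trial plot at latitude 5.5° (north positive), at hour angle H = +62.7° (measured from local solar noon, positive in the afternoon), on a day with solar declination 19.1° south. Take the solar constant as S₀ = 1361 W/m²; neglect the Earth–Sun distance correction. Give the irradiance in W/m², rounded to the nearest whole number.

544 W/m²

cos θ_z = sin φ sin δ + cos φ cos δ cos H = (0.0958)(-0.3272) + (0.9954)(0.9449)(0.4586) = 0.4000.
Top-of-atmosphere irradiance = S₀ cos θ_z = 1361 × 0.4000 = 544.40 W/m².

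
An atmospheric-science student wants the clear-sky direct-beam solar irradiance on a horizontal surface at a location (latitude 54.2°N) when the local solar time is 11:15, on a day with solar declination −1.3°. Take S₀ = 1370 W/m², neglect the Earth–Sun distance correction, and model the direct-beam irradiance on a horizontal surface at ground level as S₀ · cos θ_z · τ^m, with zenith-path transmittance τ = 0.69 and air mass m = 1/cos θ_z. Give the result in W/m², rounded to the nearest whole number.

390 W/m²

Hour angle H = 15° × (11.25 − 12) = -11.25°.
With φ = 54.2°, δ = -1.3°, H = -11.25°: sin φ sin δ = -0.0184, cos φ cos δ cos H = 0.5736, so cos θ_z = 0.5552.
Air mass m = 1/cos θ_z = 1/0.5552 = 1.801; τ^m = 0.69^1.801 = 0.5126.
Surface direct beam = 1370 × 0.5552 × 0.5126 = 389.90 W/m².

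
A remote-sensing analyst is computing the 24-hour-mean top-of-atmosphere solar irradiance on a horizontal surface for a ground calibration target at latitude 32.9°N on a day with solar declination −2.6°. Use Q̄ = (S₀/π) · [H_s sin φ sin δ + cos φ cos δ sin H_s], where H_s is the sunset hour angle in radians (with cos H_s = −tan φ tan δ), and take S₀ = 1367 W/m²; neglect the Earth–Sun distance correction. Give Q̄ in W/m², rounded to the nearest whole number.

−tan φ tan δ = −(0.6469)(-0.0454) = 0.0294; H_s = arccos(0.0294) = 88.32°. In radians, H_s = 1.5415.
H_s sin φ sin δ = 1.5415 × 0.5432 × -0.0454 = -0.0380.
cos φ cos δ sin H_s = 0.8396 × 0.9990 × 0.9996 = 0.8384.
Q̄ = (1367/π) × (-0.0380 + 0.8384) = 435.13 × 0.8004 = 348.28 W/m².

348 W/m²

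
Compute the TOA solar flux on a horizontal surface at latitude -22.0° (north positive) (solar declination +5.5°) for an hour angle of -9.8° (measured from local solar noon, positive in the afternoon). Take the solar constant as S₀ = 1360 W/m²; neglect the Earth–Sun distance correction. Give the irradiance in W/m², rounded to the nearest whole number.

cos θ_z = sin(-22.0°) sin(5.5°) + cos(-22.0°) cos(5.5°) cos(-9.80°) = -0.0359 + 0.9094 = 0.8735.
Top-of-atmosphere irradiance = S₀ cos θ_z = 1360 × 0.8735 = 1187.96 W/m².

1188 W/m²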